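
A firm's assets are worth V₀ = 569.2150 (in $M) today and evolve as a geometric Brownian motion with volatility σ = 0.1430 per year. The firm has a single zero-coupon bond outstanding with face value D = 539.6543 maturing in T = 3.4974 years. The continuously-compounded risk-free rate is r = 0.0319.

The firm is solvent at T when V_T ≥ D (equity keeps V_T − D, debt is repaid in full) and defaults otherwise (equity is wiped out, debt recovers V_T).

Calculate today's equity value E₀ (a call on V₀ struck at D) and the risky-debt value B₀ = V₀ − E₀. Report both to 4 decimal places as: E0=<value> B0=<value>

E0=109.4322 B0=459.7828

Equity is a call on the firm's assets struck at D = 539.6543:
d₁ = [ln(V₀/D) + (r + σ²/2)T] / (σ√T)
   = [ln(569.2150/539.6543) + (0.0319 + 0.5·0.1430²)·3.4974] / (0.1430·√3.4974)
   = [0.053329 + 0.147326] / 0.267429 = 0.750314
d₂ = d₁ − σ√T = 0.750314 − 0.267429 = 0.482884
N(d₁) = 0.773467,  N(d₂) = 0.685411,  e^(−rT) = 0.894431
E₀ = V₀·N(d₁) − D·e^(−rT)·N(d₂)
   = 569.2150·0.773467 − 539.6543·0.894431·0.685411 = 109.432246
B₀ = V₀ − E₀ = 569.2150 − 109.432246 = 459.782754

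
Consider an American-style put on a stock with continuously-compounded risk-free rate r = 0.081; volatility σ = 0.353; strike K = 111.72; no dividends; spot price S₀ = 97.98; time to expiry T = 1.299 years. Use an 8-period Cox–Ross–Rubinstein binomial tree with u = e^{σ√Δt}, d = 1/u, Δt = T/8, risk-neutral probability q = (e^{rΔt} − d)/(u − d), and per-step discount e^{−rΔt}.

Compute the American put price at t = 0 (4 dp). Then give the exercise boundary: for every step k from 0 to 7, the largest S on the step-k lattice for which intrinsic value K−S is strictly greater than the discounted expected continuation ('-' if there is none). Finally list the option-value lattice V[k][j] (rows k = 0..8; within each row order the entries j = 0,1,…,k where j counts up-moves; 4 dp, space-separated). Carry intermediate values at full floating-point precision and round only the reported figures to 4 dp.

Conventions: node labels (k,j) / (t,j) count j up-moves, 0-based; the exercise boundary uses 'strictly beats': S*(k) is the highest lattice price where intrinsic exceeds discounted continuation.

price = 19.7714
boundary = - - 73.7201 63.9455 73.7201 84.9888 73.7201 84.9888
tree:
19.7714
27.8311 12.5673
37.9999 18.8167 6.9097
47.7745 27.2543 11.2260 2.9563
56.2531 37.9999 17.6726 5.3449 0.7461
63.6075 47.7745 26.7312 9.4578 1.5456 0.0000
69.9867 56.2531 37.9999 16.2482 3.2018 0.0000 0.0000
75.5202 63.6075 47.7745 26.7312 6.6327 0.0000 0.0000 0.0000
80.3199 69.9867 56.2531 37.9999 13.7400 0.0000 0.0000 0.0000 0.0000

params: Δt=0.16237 u=1.15286 d=0.86741 q=0.51088 e^(-rΔt)=0.98693
t_8 payoffs: 80.3199 69.9867 56.2531 37.9999 13.7400 0.0000 0.0000 0.0000 0.0000
t_7: node(7,0) S=36.1998 payoff=75.5202 vs cont=74.0604 → 75.5202 [stop]  node(7,1) S=48.1125 payoff=63.6075 vs cont=62.1477 → 63.6075 [stop]  node(7,2) S=63.9455 payoff=47.7745 vs cont=46.3147 → 47.7745 [stop]  node(7,3) S=84.9888 payoff=26.7312 vs cont=25.2715 → 26.7312 [stop]  node(7,4) S=112.9570 payoff=0.0000 vs cont=6.6327 → 6.6327 [wait]  node(7,5) S=150.1291 payoff=0.0000 vs cont=0.0000 → 0.0000 [wait]  node(7,6) S=199.5339 payoff=0.0000 vs cont=0.0000 → 0.0000 [wait]  node(7,7) S=265.1968 payoff=0.0000 vs cont=0.0000 → 0.0000 [wait]  ⇒ S*(7)=84.9888
t_6: node(6,0) S=41.7333 payoff=69.9867 vs cont=68.5270 → 69.9867 [stop]  node(6,1) S=55.4669 payoff=56.2531 vs cont=54.7933 → 56.2531 [stop]  node(6,2) S=73.7201 payoff=37.9999 vs cont=36.5402 → 37.9999 [stop]  node(6,3) S=97.9800 payoff=13.7400 vs cont=16.2482 → 16.2482 [wait]  node(6,4) S=130.2234 payoff=0.0000 vs cont=3.2018 → 3.2018 [wait]  node(6,5) S=173.0776 payoff=0.0000 vs cont=0.0000 → 0.0000 [wait]  node(6,6) S=230.0342 payoff=0.0000 vs cont=0.0000 → 0.0000 [wait]  ⇒ S*(6)=73.7201
t_5: node(5,0) S=48.1125 payoff=63.6075 vs cont=62.1477 → 63.6075 [stop]  node(5,1) S=63.9455 payoff=47.7745 vs cont=46.3147 → 47.7745 [stop]  node(5,2) S=84.9888 payoff=26.7312 vs cont=26.5361 → 26.7312 [stop]  node(5,3) S=112.9570 payoff=0.0000 vs cont=9.4578 → 9.4578 [wait]  node(5,4) S=150.1291 payoff=0.0000 vs cont=1.5456 → 1.5456 [wait]  node(5,5) S=199.5339 payoff=0.0000 vs cont=0.0000 → 0.0000 [wait]  ⇒ S*(5)=84.9888
t_4: node(4,0) S=55.4669 payoff=56.2531 vs cont=54.7933 → 56.2531 [stop]  node(4,1) S=73.7201 payoff=37.9999 vs cont=36.5402 → 37.9999 [stop]  node(4,2) S=97.9800 payoff=13.7400 vs cont=17.6726 → 17.6726 [wait]  node(4,3) S=130.2234 payoff=0.0000 vs cont=5.3449 → 5.3449 [wait]  node(4,4) S=173.0776 payoff=0.0000 vs cont=0.7461 → 0.7461 [wait]  ⇒ S*(4)=73.7201
t_3: node(3,0) S=63.9455 payoff=47.7745 vs cont=46.3147 → 47.7745 [stop]  node(3,1) S=84.9888 payoff=26.7312 vs cont=27.2543 → 27.2543 [wait]  node(3,2) S=112.9570 payoff=0.0000 vs cont=11.2260 → 11.2260 [wait]  node(3,3) S=150.1291 payoff=0.0000 vs cont=2.9563 → 2.9563 [wait]  ⇒ S*(3)=63.9455
t_2: node(2,0) S=73.7201 payoff=37.9999 vs cont=36.8039 → 37.9999 [stop]  node(2,1) S=97.9800 payoff=13.7400 vs cont=18.8167 → 18.8167 [wait]  node(2,2) S=130.2234 payoff=0.0000 vs cont=6.9097 → 6.9097 [wait]  ⇒ S*(2)=73.7201
t_1: node(1,0) S=84.9888 payoff=26.7312 vs cont=27.8311 → 27.8311 [wait]  node(1,1) S=112.9570 payoff=0.0000 vs cont=12.5673 → 12.5673 [wait]  ⇒ S*(1)=-
t_0: node(0,0) S=97.9800 payoff=13.7400 vs cont=19.7714 → 19.7714 [wait]  ⇒ S*(0)=-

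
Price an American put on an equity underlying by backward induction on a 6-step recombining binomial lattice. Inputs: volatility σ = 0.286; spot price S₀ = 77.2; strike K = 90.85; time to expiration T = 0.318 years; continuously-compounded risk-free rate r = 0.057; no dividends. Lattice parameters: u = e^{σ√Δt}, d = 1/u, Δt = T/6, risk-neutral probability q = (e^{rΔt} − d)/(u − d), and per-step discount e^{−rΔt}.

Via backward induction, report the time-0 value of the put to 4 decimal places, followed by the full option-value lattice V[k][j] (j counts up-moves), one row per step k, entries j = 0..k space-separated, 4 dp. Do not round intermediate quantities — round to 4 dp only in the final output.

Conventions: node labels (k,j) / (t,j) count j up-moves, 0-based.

params: Δt=0.05300 u=1.06806 d=0.93628 q=0.50650 e^(-rΔt)=0.99698
t_6 payoffs: 38.8447 31.5250 23.1751 13.6500 2.7842 0.0000 0.0000
k=5: node(5,0) S=55.5447 payoff=35.3053 vs cont=35.0312 → 35.3053 [stop]  node(5,1) S=63.3626 payoff=27.4874 vs cont=27.2134 → 27.4874 [stop]  node(5,2) S=72.2807 payoff=18.5693 vs cont=18.2952 → 18.5693 [stop]  node(5,3) S=82.4541 payoff=8.3959 vs cont=8.1219 → 8.3959 [stop]  node(5,4) S=94.0593 payoff=0.0000 vs cont=1.3699 → 1.3699 [wait]  node(5,5) S=107.2980 payoff=0.0000 vs cont=0.0000 → 0.0000 [wait]
k=4: node(4,0) S=59.3250 payoff=31.5250 vs cont=31.2510 → 31.5250 [stop]  node(4,1) S=67.6749 payoff=23.1751 vs cont=22.9011 → 23.1751 [stop]  node(4,2) S=77.2000 payoff=13.6500 vs cont=13.3760 → 13.6500 [stop]  node(4,3) S=88.0658 payoff=2.7842 vs cont=4.8226 → 4.8226 [wait]  node(4,4) S=100.4608 payoff=0.0000 vs cont=0.6740 → 0.6740 [wait]
k=3: node(3,0) S=63.3626 payoff=27.4874 vs cont=27.2134 → 27.4874 [stop]  node(3,1) S=72.2807 payoff=18.5693 vs cont=18.2952 → 18.5693 [stop]  node(3,2) S=82.4541 payoff=8.3959 vs cont=9.1512 → 9.1512 [wait]  node(3,3) S=94.0593 payoff=0.0000 vs cont=2.7131 → 2.7131 [wait]
k=2: node(2,0) S=67.6749 payoff=23.1751 vs cont=22.9011 → 23.1751 [stop]  node(2,1) S=77.2000 payoff=13.6500 vs cont=13.7574 → 13.7574 [wait]  node(2,2) S=88.0658 payoff=2.7842 vs cont=5.8725 → 5.8725 [wait]
k=1: node(1,0) S=72.2807 payoff=18.5693 vs cont=18.3495 → 18.5693 [stop]  node(1,1) S=82.4541 payoff=8.3959 vs cont=9.7342 → 9.7342 [wait]
k=0: node(0,0) S=77.2000 payoff=13.6500 vs cont=14.0518 → 14.0518 [wait]

price = 14.0518
tree:
14.0518
18.5693 9.7342
23.1751 13.7574 5.8725
27.4874 18.5693 9.1512 2.7131
31.5250 23.1751 13.6500 4.8226 0.6740
35.3053 27.4874 18.5693 8.3959 1.3699 0.0000
38.8447 31.5250 23.1751 13.6500 2.7842 0.0000 0.0000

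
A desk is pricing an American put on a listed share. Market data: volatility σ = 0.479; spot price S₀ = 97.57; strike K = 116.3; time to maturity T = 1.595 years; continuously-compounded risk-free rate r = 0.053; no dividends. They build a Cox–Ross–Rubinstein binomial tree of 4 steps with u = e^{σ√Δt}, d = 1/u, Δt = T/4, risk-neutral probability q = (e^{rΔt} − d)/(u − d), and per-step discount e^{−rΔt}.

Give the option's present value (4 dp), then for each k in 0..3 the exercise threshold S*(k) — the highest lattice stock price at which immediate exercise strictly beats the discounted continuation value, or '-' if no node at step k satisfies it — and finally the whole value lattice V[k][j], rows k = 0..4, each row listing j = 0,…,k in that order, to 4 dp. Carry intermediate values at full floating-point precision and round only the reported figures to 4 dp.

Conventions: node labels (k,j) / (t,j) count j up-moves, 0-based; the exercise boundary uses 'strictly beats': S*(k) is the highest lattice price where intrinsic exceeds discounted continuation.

params: Δt=0.39875 u=1.35320 d=0.73899 q=0.45973 e^(-rΔt)=0.97909
t_4 payoffs: 87.2017 63.0166 18.7300 0.0000 0.0000
t_3: node(3,0) S=39.3758 payoff=76.9242 vs cont=74.4921 → 76.9242 [stop]  node(3,1) S=72.1031 payoff=44.1969 vs cont=41.7648 → 44.1969 [stop]  node(3,2) S=132.0318 payoff=0.0000 vs cont=9.9077 → 9.9077 [wait]  node(3,3) S=241.7702 payoff=0.0000 vs cont=0.0000 → 0.0000 [wait]  ⇒ S*(3)=72.1031
t_2: node(2,0) S=53.2834 payoff=63.0166 vs cont=60.5845 → 63.0166 [stop]  node(2,1) S=97.5700 payoff=18.7300 vs cont=27.8386 → 27.8386 [wait]  node(2,2) S=178.6654 payoff=0.0000 vs cont=5.2409 → 5.2409 [wait]  ⇒ S*(2)=53.2834
t_1: node(1,0) S=72.1031 payoff=44.1969 vs cont=45.8647 → 45.8647 [wait]  node(1,1) S=132.0318 payoff=0.0000 vs cont=17.0849 → 17.0849 [wait]  ⇒ S*(1)=-
t_0: node(0,0) S=97.5700 payoff=18.7300 vs cont=31.9514 → 31.9514 [wait]  ⇒ S*(0)=-

price = 31.9514
boundary = - - 53.2834 72.1031
tree:
31.9514
45.8647 17.0849
63.0166 27.8386 5.2409
76.9242 44.1969 9.9077 0.0000
87.2017 63.0166 18.7300 0.0000 0.0000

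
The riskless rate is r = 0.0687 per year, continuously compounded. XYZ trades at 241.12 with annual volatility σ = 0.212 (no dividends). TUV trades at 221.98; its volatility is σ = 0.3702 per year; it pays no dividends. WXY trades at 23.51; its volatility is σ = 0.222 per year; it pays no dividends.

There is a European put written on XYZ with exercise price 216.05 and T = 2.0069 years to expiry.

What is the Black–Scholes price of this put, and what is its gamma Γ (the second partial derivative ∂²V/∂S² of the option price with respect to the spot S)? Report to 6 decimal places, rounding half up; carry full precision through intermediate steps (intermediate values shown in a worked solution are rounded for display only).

price = 7.313581
Γ = 0.003426

σ√T = 0.212·√2.0069 = 0.300330
d₁ = (ln(S/K) + (r+σ²/2)T) / (σ√T) = (ln(241.12/216.05) + (0.0687+0.212²/2)·2.0069) / 0.300330 = (0.109785 + 0.182973) / 0.300330 = 0.974788
d₂ = d₁ − σ√T = 0.974788 − 0.300330 = 0.674458
e^{−rT} = 0.871208
N(−d₁) = 0.164833,  N(−d₂) = 0.250010
Put price V = K·e^{−rT}·N(−d₂) − S·N(−d₁) = 47.058071 − 39.744490 = 7.313581
φ(d₁) = (1/√(2π))·e^{−d₁²/2} = 0.248070
Γ = φ(d₁) / (S·σ·√T) = 0.003426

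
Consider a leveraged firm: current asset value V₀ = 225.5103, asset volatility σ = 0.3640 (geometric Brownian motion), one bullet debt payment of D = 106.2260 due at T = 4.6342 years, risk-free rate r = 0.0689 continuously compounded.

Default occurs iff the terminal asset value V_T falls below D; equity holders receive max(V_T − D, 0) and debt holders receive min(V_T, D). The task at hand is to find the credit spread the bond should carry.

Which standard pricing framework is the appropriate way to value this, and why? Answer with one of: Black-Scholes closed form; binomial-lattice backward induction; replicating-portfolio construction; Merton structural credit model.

framework: Merton structural credit model

Key observation: the data describe a firm's assets (V₀ = 225.5103, GBM) and a single zero-coupon debt of face 106.2260, so credit quantities follow from equity-as-call in the structural model.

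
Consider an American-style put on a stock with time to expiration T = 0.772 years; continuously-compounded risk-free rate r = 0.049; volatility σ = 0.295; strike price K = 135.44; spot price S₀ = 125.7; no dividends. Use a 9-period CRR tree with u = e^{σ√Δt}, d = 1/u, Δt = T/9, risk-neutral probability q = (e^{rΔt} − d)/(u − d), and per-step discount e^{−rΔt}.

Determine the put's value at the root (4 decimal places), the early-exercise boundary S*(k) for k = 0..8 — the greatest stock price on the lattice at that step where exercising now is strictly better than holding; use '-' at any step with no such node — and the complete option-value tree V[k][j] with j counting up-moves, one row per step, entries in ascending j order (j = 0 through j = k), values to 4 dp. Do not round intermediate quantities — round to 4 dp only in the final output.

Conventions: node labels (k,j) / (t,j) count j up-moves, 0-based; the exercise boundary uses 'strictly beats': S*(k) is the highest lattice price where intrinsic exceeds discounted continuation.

params: Δt=0.08578 u=1.09024 d=0.91723 q=0.50276 e^(-rΔt)=0.99581
t_9 payoffs: 77.6795 66.7843 53.8340 38.4410 20.1444 0.0000 0.0000 0.0000 0.0000 0.0000
t_8: node(8,0) S=62.9729 payoff=72.4671 vs cont=71.8990 → 72.4671 [stop]  node(8,1) S=74.8513 payoff=60.5887 vs cont=60.0206 → 60.5887 [stop]  node(8,2) S=88.9702 payoff=46.4698 vs cont=45.9017 → 46.4698 [stop]  node(8,3) S=105.7523 payoff=29.6877 vs cont=29.1196 → 29.6877 [stop]  node(8,4) S=125.7000 payoff=9.7400 vs cont=9.9746 → 9.9746 [wait]  node(8,5) S=149.4103 payoff=0.0000 vs cont=0.0000 → 0.0000 [wait]  node(8,6) S=177.5930 payoff=0.0000 vs cont=0.0000 → 0.0000 [wait]  node(8,7) S=211.0918 payoff=0.0000 vs cont=0.0000 → 0.0000 [wait]  node(8,8) S=250.9092 payoff=0.0000 vs cont=0.0000 → 0.0000 [wait]  ⇒ S*(8)=105.7523
t_7: node(7,0) S=68.6557 payoff=66.7843 vs cont=66.2162 → 66.7843 [stop]  node(7,1) S=81.6060 payoff=53.8340 vs cont=53.2660 → 53.8340 [stop]  node(7,2) S=96.9990 payoff=38.4410 vs cont=37.8729 → 38.4410 [stop]  node(7,3) S=115.2956 payoff=20.1444 vs cont=19.6938 → 20.1444 [stop]  node(7,4) S=137.0433 payoff=0.0000 vs cont=4.9390 → 4.9390 [wait]  node(7,5) S=162.8933 payoff=0.0000 vs cont=0.0000 → 0.0000 [wait]  node(7,6) S=193.6193 payoff=0.0000 vs cont=0.0000 → 0.0000 [wait]  node(7,7) S=230.1410 payoff=0.0000 vs cont=0.0000 → 0.0000 [wait]  ⇒ S*(7)=115.2956
t_6: node(6,0) S=74.8513 payoff=60.5887 vs cont=60.0206 → 60.5887 [stop]  node(6,1) S=88.9702 payoff=46.4698 vs cont=45.9017 → 46.4698 [stop]  node(6,2) S=105.7523 payoff=29.6877 vs cont=29.1196 → 29.6877 [stop]  node(6,3) S=125.7000 payoff=9.7400 vs cont=12.4473 → 12.4473 [wait]  node(6,4) S=149.4103 payoff=0.0000 vs cont=2.4456 → 2.4456 [wait]  node(6,5) S=177.5930 payoff=0.0000 vs cont=0.0000 → 0.0000 [wait]  node(6,6) S=211.0918 payoff=0.0000 vs cont=0.0000 → 0.0000 [wait]  ⇒ S*(6)=105.7523
t_5: node(5,0) S=81.6060 payoff=53.8340 vs cont=53.2660 → 53.8340 [stop]  node(5,1) S=96.9990 payoff=38.4410 vs cont=37.8729 → 38.4410 [stop]  node(5,2) S=115.2956 payoff=20.1444 vs cont=20.9318 → 20.9318 [wait]  node(5,3) S=137.0433 payoff=0.0000 vs cont=7.3878 → 7.3878 [wait]  node(5,4) S=162.8933 payoff=0.0000 vs cont=1.2109 → 1.2109 [wait]  node(5,5) S=193.6193 payoff=0.0000 vs cont=0.0000 → 0.0000 [wait]  ⇒ S*(5)=96.9990
t_4: node(4,0) S=88.9702 payoff=46.4698 vs cont=45.9017 → 46.4698 [stop]  node(4,1) S=105.7523 payoff=29.6877 vs cont=29.5138 → 29.6877 [stop]  node(4,2) S=125.7000 payoff=9.7400 vs cont=14.0632 → 14.0632 [wait]  node(4,3) S=149.4103 payoff=0.0000 vs cont=4.2644 → 4.2644 [wait]  node(4,4) S=177.5930 payoff=0.0000 vs cont=0.5996 → 0.5996 [wait]  ⇒ S*(4)=105.7523
t_3: node(3,0) S=96.9990 payoff=38.4410 vs cont=37.8729 → 38.4410 [stop]  node(3,1) S=115.2956 payoff=20.1444 vs cont=21.7408 → 21.7408 [wait]  node(3,2) S=137.0433 payoff=0.0000 vs cont=9.0984 → 9.0984 [wait]  node(3,3) S=162.8933 payoff=0.0000 vs cont=2.4117 → 2.4117 [wait]  ⇒ S*(3)=96.9990
t_2: node(2,0) S=105.7523 payoff=29.6877 vs cont=29.9188 → 29.9188 [wait]  node(2,1) S=125.7000 payoff=9.7400 vs cont=15.3202 → 15.3202 [wait]  node(2,2) S=149.4103 payoff=0.0000 vs cont=5.7126 → 5.7126 [wait]  ⇒ S*(2)=-
t_1: node(1,0) S=115.2956 payoff=20.1444 vs cont=22.4845 → 22.4845 [wait]  node(1,1) S=137.0433 payoff=0.0000 vs cont=10.4459 → 10.4459 [wait]  ⇒ S*(1)=-
t_0: node(0,0) S=125.7000 payoff=9.7400 vs cont=16.3631 → 16.3631 [wait]  ⇒ S*(0)=-

price = 16.3631
boundary = - - - 96.9990 105.7523 96.9990 105.7523 115.2956 105.7523
tree:
16.3631
22.4845 10.4459
29.9188 15.3202 5.7126
38.4410 21.7408 9.0984 2.4117
46.4698 29.6877 14.0632 4.2644 0.5996
53.8340 38.4410 20.9318 7.3878 1.2109 0.0000
60.5887 46.4698 29.6877 12.4473 2.4456 0.0000 0.0000
66.7843 53.8340 38.4410 20.1444 4.9390 0.0000 0.0000 0.0000
72.4671 60.5887 46.4698 29.6877 9.9746 0.0000 0.0000 0.0000 0.0000
77.6795 66.7843 53.8340 38.4410 20.1444 0.0000 0.0000 0.0000 0.0000 0.0000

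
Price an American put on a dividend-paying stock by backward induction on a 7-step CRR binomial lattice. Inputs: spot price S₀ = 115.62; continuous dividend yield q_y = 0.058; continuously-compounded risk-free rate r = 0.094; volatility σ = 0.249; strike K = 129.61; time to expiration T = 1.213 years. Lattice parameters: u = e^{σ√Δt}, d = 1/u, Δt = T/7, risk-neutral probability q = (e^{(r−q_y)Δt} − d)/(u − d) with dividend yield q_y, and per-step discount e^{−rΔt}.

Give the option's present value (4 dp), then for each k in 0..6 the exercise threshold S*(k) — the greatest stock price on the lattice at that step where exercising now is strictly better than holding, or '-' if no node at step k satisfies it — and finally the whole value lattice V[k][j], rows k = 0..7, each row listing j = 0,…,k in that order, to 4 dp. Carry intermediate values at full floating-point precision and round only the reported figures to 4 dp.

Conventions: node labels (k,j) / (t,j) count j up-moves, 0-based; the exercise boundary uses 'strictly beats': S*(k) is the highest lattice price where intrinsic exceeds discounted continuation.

price = 18.1435
boundary = - - 93.9726 104.2359 93.9726 104.2359 115.6200
tree:
18.1435
25.8791 11.1290
35.6374 17.1278 5.5937
44.8901 25.3741 9.5780 1.8586
53.2317 35.6374 15.9249 3.6498 0.1581
60.7521 44.8901 25.3741 7.1533 0.3241 0.0000
67.5319 53.2317 35.6374 13.9900 0.6646 0.0000 0.0000
73.6443 60.7521 44.8901 25.3741 1.3625 0.0000 0.0000 0.0000

Δt=0.17329, u=1.10922, d=0.90154, q=0.50424, disc=e^(-rΔt)=0.98384
k=7 terminal: V=max(K-S,0) → 73.6443 60.7521 44.8901 25.3741 1.3625 0.0000 0.0000 0.0000
k=6: j=0 S=62.0781 intr=67.5319 cont=66.0586 V=67.5319[EX]; j=1 S=76.3783 intr=53.2317 cont=51.9014 V=53.2317[EX]; j=2 S=93.9726 intr=35.6374 cont=34.4830 V=35.6374[EX]; j=3 S=115.6200 intr=13.9900 cont=13.0521 V=13.9900[EX]; j=4 S=142.2540 intr=0.0000 cont=0.6646 V=0.6646[hold]; j=5 S=175.0234 intr=0.0000 cont=0.0000 V=0.0000[hold]; j=6 S=215.3415 intr=0.0000 cont=0.0000 V=0.0000[hold]  S*(6)=115.6200
k=5: j=0 S=68.8579 intr=60.7521 cont=59.3466 V=60.7521[EX]; j=1 S=84.7199 intr=44.8901 cont=43.6432 V=44.8901[EX]; j=2 S=104.2359 intr=25.3741 cont=24.3224 V=25.3741[EX]; j=3 S=128.2475 intr=1.3625 cont=7.1533 V=7.1533[hold]; j=4 S=157.7903 intr=0.0000 cont=0.3241 V=0.3241[hold]; j=5 S=194.1386 intr=0.0000 cont=0.0000 V=0.0000[hold]  S*(5)=104.2359
k=4: j=0 S=76.3783 intr=53.2317 cont=51.9014 V=53.2317[EX]; j=1 S=93.9726 intr=35.6374 cont=34.4830 V=35.6374[EX]; j=2 S=115.6200 intr=13.9900 cont=15.9249 V=15.9249[hold]; j=3 S=142.2540 intr=0.0000 cont=3.6498 V=3.6498[hold]; j=4 S=175.0234 intr=0.0000 cont=0.1581 V=0.1581[hold]  S*(4)=93.9726
k=3: j=0 S=84.7199 intr=44.8901 cont=43.6432 V=44.8901[EX]; j=1 S=104.2359 intr=25.3741 cont=25.2823 V=25.3741[EX]; j=2 S=128.2475 intr=1.3625 cont=9.5780 V=9.5780[hold]; j=3 S=157.7903 intr=0.0000 cont=1.8586 V=1.8586[hold]  S*(3)=104.2359
k=2: j=0 S=93.9726 intr=35.6374 cont=34.4830 V=35.6374[EX]; j=1 S=115.6200 intr=13.9900 cont=17.1278 V=17.1278[hold]; j=2 S=142.2540 intr=0.0000 cont=5.5937 V=5.5937[hold]  S*(2)=93.9726
k=1: j=0 S=104.2359 intr=25.3741 cont=25.8791 V=25.8791[hold]; j=1 S=128.2475 intr=1.3625 cont=11.1290 V=11.1290[hold]  S*(1)=-
k=0: j=0 S=115.6200 intr=13.9900 cont=18.1435 V=18.1435[hold]  S*(0)=-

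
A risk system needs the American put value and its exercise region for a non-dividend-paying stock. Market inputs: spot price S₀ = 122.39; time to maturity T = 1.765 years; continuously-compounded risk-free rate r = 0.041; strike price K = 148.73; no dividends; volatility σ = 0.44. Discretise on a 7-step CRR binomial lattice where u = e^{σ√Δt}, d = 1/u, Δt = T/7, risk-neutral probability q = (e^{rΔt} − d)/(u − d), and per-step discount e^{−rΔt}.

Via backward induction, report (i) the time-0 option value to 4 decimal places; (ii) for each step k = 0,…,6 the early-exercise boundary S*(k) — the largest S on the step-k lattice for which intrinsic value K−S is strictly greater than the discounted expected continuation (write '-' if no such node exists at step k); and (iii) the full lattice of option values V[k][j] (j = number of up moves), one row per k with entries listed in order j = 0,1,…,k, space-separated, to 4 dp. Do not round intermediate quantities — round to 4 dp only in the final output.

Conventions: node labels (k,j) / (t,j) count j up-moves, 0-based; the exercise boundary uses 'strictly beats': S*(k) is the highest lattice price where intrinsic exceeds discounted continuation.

Δt=0.25214  u=1.24725  d=0.80176  q=0.46831  discount=0.98972
step 7 (expiry): payoffs max(K−S,0) = 122.6641 108.1811 85.6509 50.6021 0.0000 0.0000 0.0000 0.0000
step 6: (k=6,j=0): S=32.5106, K−S=116.2194, hold=114.6897 ⇒ V=116.2194 exercise | (k=6,j=1): S=50.5746, K−S=98.1554, hold=96.6258 ⇒ V=98.1554 exercise | (k=6,j=2): S=78.6754, K−S=70.0546, hold=68.5249 ⇒ V=70.0546 exercise | (k=6,j=3): S=122.3900, K−S=26.3400, hold=26.6277 ⇒ V=26.6277 continue | (k=6,j=4): S=190.3938, K−S=0.0000, hold=0.0000 ⇒ V=0.0000 continue | (k=6,j=5): S=296.1826, K−S=0.0000, hold=0.0000 ⇒ V=0.0000 continue | (k=6,j=6): S=460.7510, K−S=0.0000, hold=0.0000 ⇒ V=0.0000 continue  boundary S*=78.6754
step 5: (k=5,j=0): S=40.5489, K−S=108.1811, hold=106.6515 ⇒ V=108.1811 exercise | (k=5,j=1): S=63.0791, K−S=85.6509, hold=84.1212 ⇒ V=85.6509 exercise | (k=5,j=2): S=98.1279, K−S=50.6021, hold=49.2058 ⇒ V=50.6021 exercise | (k=5,j=3): S=152.6509, K−S=0.0000, hold=14.0120 ⇒ V=14.0120 continue | (k=5,j=4): S=237.4686, K−S=0.0000, hold=0.0000 ⇒ V=0.0000 continue | (k=5,j=5): S=369.4136, K−S=0.0000, hold=0.0000 ⇒ V=0.0000 continue  boundary S*=98.1279
step 4: (k=4,j=0): S=50.5746, K−S=98.1554, hold=96.6258 ⇒ V=98.1554 exercise | (k=4,j=1): S=78.6754, K−S=70.0546, hold=68.5249 ⇒ V=70.0546 exercise | (k=4,j=2): S=122.3900, K−S=26.3400, hold=33.1222 ⇒ V=33.1222 continue | (k=4,j=3): S=190.3938, K−S=0.0000, hold=7.3733 ⇒ V=7.3733 continue | (k=4,j=4): S=296.1826, K−S=0.0000, hold=0.0000 ⇒ V=0.0000 continue  boundary S*=78.6754
step 3: (k=3,j=0): S=63.0791, K−S=85.6509, hold=84.1212 ⇒ V=85.6509 exercise | (k=3,j=1): S=98.1279, K−S=50.6021, hold=52.2160 ⇒ V=52.2160 continue | (k=3,j=2): S=152.6509, K−S=0.0000, hold=20.8470 ⇒ V=20.8470 continue | (k=3,j=3): S=237.4686, K−S=0.0000, hold=3.8800 ⇒ V=3.8800 continue  boundary S*=63.0791
step 2: (k=2,j=0): S=78.6754, K−S=70.0546, hold=69.2730 ⇒ V=70.0546 exercise | (k=2,j=1): S=122.3900, K−S=26.3400, hold=37.1395 ⇒ V=37.1395 continue | (k=2,j=2): S=190.3938, K−S=0.0000, hold=12.7684 ⇒ V=12.7684 continue  boundary S*=78.6754
step 1: (k=1,j=0): S=98.1279, K−S=50.6021, hold=54.0780 ⇒ V=54.0780 continue | (k=1,j=1): S=152.6509, K−S=0.0000, hold=25.4616 ⇒ V=25.4616 continue  boundary S*=-
step 0: (k=0,j=0): S=122.3900, K−S=26.3400, hold=40.2582 ⇒ V=40.2582 continue  boundary S*=-

price = 40.2582
boundary = - - 78.6754 63.0791 78.6754 98.1279 78.6754
tree:
40.2582
54.0780 25.4616
70.0546 37.1395 12.7684
85.6509 52.2160 20.8470 3.8800
98.1554 70.0546 33.1222 7.3733 0.0000
108.1811 85.6509 50.6021 14.0120 0.0000 0.0000
116.2194 98.1554 70.0546 26.6277 0.0000 0.0000 0.0000
122.6641 108.1811 85.6509 50.6021 0.0000 0.0000 0.0000 0.0000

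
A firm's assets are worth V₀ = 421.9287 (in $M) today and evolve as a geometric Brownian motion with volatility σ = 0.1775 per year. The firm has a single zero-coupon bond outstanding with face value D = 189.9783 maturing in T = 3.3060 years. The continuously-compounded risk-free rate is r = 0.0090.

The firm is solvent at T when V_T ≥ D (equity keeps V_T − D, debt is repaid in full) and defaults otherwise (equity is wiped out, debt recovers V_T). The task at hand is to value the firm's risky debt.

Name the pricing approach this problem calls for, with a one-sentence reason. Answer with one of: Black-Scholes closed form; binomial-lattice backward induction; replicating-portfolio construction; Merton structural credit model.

Key observation: assets follow a GBM and default happens iff V_T < 189.9783; valuing claims on that split (equity as a call, risky debt as the residual) is the structural model's definition.

framework: Merton structural credit model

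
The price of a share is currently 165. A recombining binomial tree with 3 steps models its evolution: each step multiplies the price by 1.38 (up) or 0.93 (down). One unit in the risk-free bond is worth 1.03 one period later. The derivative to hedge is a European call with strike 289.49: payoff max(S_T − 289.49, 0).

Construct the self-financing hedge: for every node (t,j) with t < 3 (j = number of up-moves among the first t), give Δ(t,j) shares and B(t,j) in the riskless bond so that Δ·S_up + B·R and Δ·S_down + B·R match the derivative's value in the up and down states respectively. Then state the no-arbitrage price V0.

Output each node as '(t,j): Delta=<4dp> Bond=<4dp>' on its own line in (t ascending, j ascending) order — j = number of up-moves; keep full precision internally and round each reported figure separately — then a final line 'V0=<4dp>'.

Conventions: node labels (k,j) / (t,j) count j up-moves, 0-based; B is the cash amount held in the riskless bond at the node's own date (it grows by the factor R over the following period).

(0,0): Delta=0.1007 Bond=-14.8742
(1,0): Delta=0.0086 Bond=-1.1862
(1,1): Delta=0.3179 Bond=-64.7900
(2,0): Delta=0.0000 Bond=0.0000
(2,1): Delta=0.0288 Bond=-5.4981
(2,2): Delta=1.0000 Bond=-281.0583
V0=1.7365

The replicating-portfolio and risk-neutral prices coincide; use p* = (1.03−0.93)/(1.38−0.93) = 0.2222 for the latter.
Terminal payoffs: V(3,0)=0.0000, V(3,1)=0.0000, V(3,2)=2.7402, V(3,3)=144.1419
(2,0): S=142.7085. Δ = (V_up−V_dn)/(S_up−S_dn) = (0.0000−0.0000)/(196.9377−132.7189) = 0.0000. V = [p*·0.0000 + (1−p*)·0.0000]/1.03 = 0.0000. B = V − Δ·S = 0.0000.
(2,1): S=211.7610. Δ = (V_up−V_dn)/(S_up−S_dn) = (2.7402−0.0000)/(292.2302−196.9377) = 0.0288. V = [p*·2.7402 + (1−p*)·0.0000]/1.03 = 0.5912. B = V − Δ·S = -5.4981.
(2,2): S=314.2260. Δ = (V_up−V_dn)/(S_up−S_dn) = (144.1419−2.7402)/(433.6319−292.2302) = 1.0000. V = [p*·144.1419 + (1−p*)·2.7402]/1.03 = 33.1677. B = V − Δ·S = -281.0583.
(1,0): S=153.4500. Δ = (V_up−V_dn)/(S_up−S_dn) = (0.5912−0.0000)/(211.7610−142.7085) = 0.0086. V = [p*·0.5912 + (1−p*)·0.0000]/1.03 = 0.1275. B = V − Δ·S = -1.1862.
(1,1): S=227.7000. Δ = (V_up−V_dn)/(S_up−S_dn) = (33.1677−0.5912)/(314.2260−211.7610) = 0.3179. V = [p*·33.1677 + (1−p*)·0.5912]/1.03 = 7.6024. B = V − Δ·S = -64.7900.
(0,0): S=165.0000. Δ = (V_up−V_dn)/(S_up−S_dn) = (7.6024−0.1275)/(227.7000−153.4500) = 0.1007. V = [p*·7.6024 + (1−p*)·0.1275]/1.03 = 1.7365. B = V − Δ·S = -14.8742.
Verification: the root portfolio costs Δ(0,0)·S0 + B(0,0) = 1.7365, matching V0.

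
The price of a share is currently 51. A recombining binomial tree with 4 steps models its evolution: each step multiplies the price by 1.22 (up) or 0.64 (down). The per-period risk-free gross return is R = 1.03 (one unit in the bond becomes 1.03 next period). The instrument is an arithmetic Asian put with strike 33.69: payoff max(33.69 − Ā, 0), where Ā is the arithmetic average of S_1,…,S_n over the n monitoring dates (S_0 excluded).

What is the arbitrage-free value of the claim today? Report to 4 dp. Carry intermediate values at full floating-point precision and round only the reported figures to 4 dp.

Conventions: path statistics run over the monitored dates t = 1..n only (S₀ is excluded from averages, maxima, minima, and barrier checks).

Set p* = 0.6724 (from d < R < u); the path-dependent value is the discounted p*-expectation over all price paths.
Enumerate all 2^4 = 16 price paths (U = up ×1.22, D = down ×0.64); each path with k up-moves has probability p*^k·(1−p*)^(4−k).
DDDD: Ā=18.8638, payoff=14.8262, prob=0.011516
UDDD: Ā=35.9592, payoff=0.0000, prob=0.023638
DUDD: Ā=28.5642, payoff=5.1258, prob=0.023638
UUDD: Ā=54.4505, payoff=0.0000, prob=0.048520
DDUD: Ā=23.8314, payoff=9.8586, prob=0.023638
UDUD: Ā=45.4286, payoff=0.0000, prob=0.048520
DUUD: Ā=38.0336, payoff=0.0000, prob=0.048520
UUUD: Ā=72.5015, payoff=0.0000, prob=0.099595
DDDU: Ā=20.8024, payoff=12.8876, prob=0.023638
UDDU: Ā=39.6545, payoff=0.0000, prob=0.048520
DUDU: Ā=32.2595, payoff=1.4305, prob=0.048520
UUDU: Ā=61.4948, payoff=0.0000, prob=0.099595
DDUU: Ā=27.5267, payoff=6.1633, prob=0.048520
UDUU: Ā=52.4729, payoff=0.0000, prob=0.099595
DUUU: Ā=45.0779, payoff=0.0000, prob=0.099595
UUUU: Ā=85.9297, payoff=0.0000, prob=0.204431
Price = Σ prob·payoff / R^4 = 1.198032 / 1.125509 = 1.0644

price = 1.0644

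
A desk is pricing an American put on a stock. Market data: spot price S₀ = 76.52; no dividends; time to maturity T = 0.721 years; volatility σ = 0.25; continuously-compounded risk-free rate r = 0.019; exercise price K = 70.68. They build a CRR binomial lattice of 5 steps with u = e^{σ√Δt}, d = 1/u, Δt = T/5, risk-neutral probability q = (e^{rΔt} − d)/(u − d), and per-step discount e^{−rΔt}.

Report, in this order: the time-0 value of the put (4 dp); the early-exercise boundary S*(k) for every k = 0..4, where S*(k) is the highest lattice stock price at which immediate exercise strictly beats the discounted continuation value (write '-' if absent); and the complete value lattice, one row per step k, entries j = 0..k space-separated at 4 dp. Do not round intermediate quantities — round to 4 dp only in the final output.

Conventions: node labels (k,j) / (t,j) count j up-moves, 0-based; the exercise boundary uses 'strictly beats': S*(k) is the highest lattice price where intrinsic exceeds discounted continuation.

params: Δt=0.14420 u=1.09959 d=0.90943 q=0.49071 e^(-rΔt)=0.99726
t_5 payoffs: 23.0777 13.1245 1.0902 0.0000 0.0000 0.0000
t_4: node(4,0) S=52.3429 payoff=18.3371 vs cont=18.1438 → 18.3371 [stop]  node(4,1) S=63.2872 payoff=7.3928 vs cont=7.1994 → 7.3928 [stop]  node(4,2) S=76.5200 payoff=0.0000 vs cont=0.5537 → 0.5537 [wait]  node(4,3) S=92.5196 payoff=0.0000 vs cont=0.0000 → 0.0000 [wait]  node(4,4) S=111.8646 payoff=0.0000 vs cont=0.0000 → 0.0000 [wait]  ⇒ S*(4)=63.2872
t_3: node(3,0) S=57.5555 payoff=13.1245 vs cont=12.9311 → 13.1245 [stop]  node(3,1) S=69.5898 payoff=1.0902 vs cont=4.0257 → 4.0257 [wait]  node(3,2) S=84.1404 payoff=0.0000 vs cont=0.2812 → 0.2812 [wait]  node(3,3) S=101.7333 payoff=0.0000 vs cont=0.0000 → 0.0000 [wait]  ⇒ S*(3)=57.5555
t_2: node(2,0) S=63.2872 payoff=7.3928 vs cont=8.6359 → 8.6359 [wait]  node(2,1) S=76.5200 payoff=0.0000 vs cont=2.1823 → 2.1823 [wait]  node(2,2) S=92.5196 payoff=0.0000 vs cont=0.1428 → 0.1428 [wait]  ⇒ S*(2)=-
t_1: node(1,0) S=69.5898 payoff=1.0902 vs cont=5.4541 → 5.4541 [wait]  node(1,1) S=84.1404 payoff=0.0000 vs cont=1.1783 → 1.1783 [wait]  ⇒ S*(1)=-
t_0: node(0,0) S=76.5200 payoff=0.0000 vs cont=3.3467 → 3.3467 [wait]  ⇒ S*(0)=-

price = 3.3467
boundary = - - - 57.5555 63.2872
tree:
3.3467
5.4541 1.1783
8.6359 2.1823 0.1428
13.1245 4.0257 0.2812 0.0000
18.3371 7.3928 0.5537 0.0000 0.0000
23.0777 13.1245 1.0902 0.0000 0.0000 0.0000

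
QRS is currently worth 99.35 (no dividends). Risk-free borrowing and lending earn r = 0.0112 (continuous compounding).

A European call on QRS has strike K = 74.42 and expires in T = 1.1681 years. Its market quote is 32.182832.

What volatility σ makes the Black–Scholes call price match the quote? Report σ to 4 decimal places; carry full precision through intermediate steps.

At σ = 0.4371 the Black–Scholes value reproduces the quote:
σ√T = 0.4371·√1.1681 = 0.472412
d₁ = (ln(S/K) + (r+σ²/2)T) / (σ√T) = (ln(99.35/74.42) + (0.0112+0.4371²/2)·1.1681) / 0.472412 = (0.288924 + 0.124669) / 0.472412 = 0.875493
d₂ = d₁ − σ√T = 0.875493 − 0.472412 = 0.403081
e^{−rT} = 0.987002
N(d₁) = 0.809347,  N(d₂) = 0.656556
V = S·N(d₁) − K·e^{−rT}·N(d₂) = 80.408648 − 48.225816 = 32.182832 (matching the quote); vega is positive throughout, so no other σ reproduces this price

sigma = 0.4371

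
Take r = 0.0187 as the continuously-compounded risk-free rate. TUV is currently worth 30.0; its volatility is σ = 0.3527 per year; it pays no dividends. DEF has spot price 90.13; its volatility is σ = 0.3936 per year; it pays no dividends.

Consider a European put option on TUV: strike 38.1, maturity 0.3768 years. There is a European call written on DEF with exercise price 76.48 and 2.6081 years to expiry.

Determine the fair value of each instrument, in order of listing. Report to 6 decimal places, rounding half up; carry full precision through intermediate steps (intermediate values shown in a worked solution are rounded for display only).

price(TUV put K=38.1) = 8.359876
price(DEF call K=76.48) = 30.053665

[TUV put K=38.1]
σ√T = 0.3527·√0.3768 = 0.216501
d₁ = (ln(S/K) + (r+σ²/2)T) / (σ√T) = (ln(30.0/38.1) + (0.0187+0.3527²/2)·0.3768) / 0.216501 = (-0.239017 + 0.030483) / 0.216501 = -0.963200
d₂ = d₁ − σ√T = -0.963200 − 0.216501 = -1.179702
e^{−rT} = 0.992979
N(−d₁) = 0.832276,  N(−d₂) = 0.880941
price = K·e^{−rT}·N(−d₂) − S·N(−d₁) = 33.328171 − 24.968294 = 8.359876
[DEF call K=76.48]
σ√T = 0.3936·√2.6081 = 0.635649
d₁ = (ln(S/K) + (r+σ²/2)T) / (σ√T) = (ln(90.13/76.48) + (0.0187+0.3936²/2)·2.6081) / 0.635649 = (0.164224 + 0.250796) / 0.635649 = 0.652908
d₂ = d₁ − σ√T = 0.652908 − 0.635649 = 0.017259
e^{−rT} = 0.952399
N(d₁) = 0.743092,  N(d₂) = 0.506885
price = S·N(d₁) − K·e^{−rT}·N(d₂) = 66.974891 − 36.921225 = 30.053665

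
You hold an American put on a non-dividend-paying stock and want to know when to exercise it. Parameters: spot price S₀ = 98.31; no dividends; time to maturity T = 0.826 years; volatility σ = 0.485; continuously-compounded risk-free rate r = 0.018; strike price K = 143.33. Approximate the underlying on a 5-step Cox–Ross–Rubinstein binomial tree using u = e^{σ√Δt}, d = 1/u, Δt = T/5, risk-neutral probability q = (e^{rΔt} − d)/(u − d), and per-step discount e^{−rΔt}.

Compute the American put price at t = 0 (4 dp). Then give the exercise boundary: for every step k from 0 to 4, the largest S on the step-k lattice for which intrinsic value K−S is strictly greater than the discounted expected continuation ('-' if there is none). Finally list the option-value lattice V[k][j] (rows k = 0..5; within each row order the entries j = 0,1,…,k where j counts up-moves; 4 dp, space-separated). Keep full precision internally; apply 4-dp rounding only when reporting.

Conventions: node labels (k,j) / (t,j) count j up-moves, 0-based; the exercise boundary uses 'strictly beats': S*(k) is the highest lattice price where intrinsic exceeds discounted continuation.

Δt=0.16520, u=1.21790, d=0.82109, q=0.45838, disc=e^(-rΔt)=0.99703
k=5 terminal: V=max(K-S,0) → 106.6405 88.9093 62.6090 23.5983 0.0000 0.0000
k=4: j=0 S=44.6840 intr=98.6460 cont=98.2204 V=98.6460[EX]; j=1 S=66.2789 intr=77.0511 cont=76.6256 V=77.0511[EX]; j=2 S=98.3100 intr=45.0200 cont=44.5944 V=45.0200[EX]; j=3 S=145.8211 intr=0.0000 cont=12.7433 V=12.7433[hold]; j=4 S=216.2932 intr=0.0000 cont=0.0000 V=0.0000[hold]  S*(4)=98.3100
k=3: j=0 S=54.4207 intr=88.9093 cont=88.4838 V=88.9093[EX]; j=1 S=80.7210 intr=62.6090 cont=62.1835 V=62.6090[EX]; j=2 S=119.7317 intr=23.5983 cont=30.1352 V=30.1352[hold]; j=3 S=177.5953 intr=0.0000 cont=6.8815 V=6.8815[hold]  S*(3)=80.7210
k=2: j=0 S=66.2789 intr=77.0511 cont=76.6256 V=77.0511[EX]; j=1 S=98.3100 intr=45.0200 cont=47.5819 V=47.5819[hold]; j=2 S=145.8211 intr=0.0000 cont=19.4183 V=19.4183[hold]  S*(2)=66.2789
k=1: j=0 S=80.7210 intr=62.6090 cont=63.3543 V=63.3543[hold]; j=1 S=119.7317 intr=23.5983 cont=34.5693 V=34.5693[hold]  S*(1)=-
k=0: j=0 S=98.3100 intr=45.0200 cont=50.0108 V=50.0108[hold]  S*(0)=-

price = 50.0108
boundary = - - 66.2789 80.7210 98.3100
tree:
50.0108
63.3543 34.5693
77.0511 47.5819 19.4183
88.9093 62.6090 30.1352 6.8815
98.6460 77.0511 45.0200 12.7433 0.0000
106.6405 88.9093 62.6090 23.5983 0.0000 0.0000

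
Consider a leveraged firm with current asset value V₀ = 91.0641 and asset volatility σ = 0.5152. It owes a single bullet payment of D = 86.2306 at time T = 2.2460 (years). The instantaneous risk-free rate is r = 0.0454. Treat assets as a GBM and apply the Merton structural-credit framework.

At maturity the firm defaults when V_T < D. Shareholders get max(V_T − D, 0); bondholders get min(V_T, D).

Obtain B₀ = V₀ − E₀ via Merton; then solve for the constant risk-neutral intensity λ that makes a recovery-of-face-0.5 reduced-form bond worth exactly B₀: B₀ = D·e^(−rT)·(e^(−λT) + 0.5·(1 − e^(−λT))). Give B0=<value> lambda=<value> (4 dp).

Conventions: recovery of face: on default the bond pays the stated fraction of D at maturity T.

B0=58.5881 lambda=0.3044

With assets at 91.0641 and a single debt payment of 86.2306 at 2.2460 years:
d₁ = [ln(V₀/D) + (r + σ²/2)T] / (σ√T)
   = [ln(91.0641/86.2306) + (0.0454 + 0.5·0.5152²)·2.2460] / (0.5152·√2.2460)
   = [0.054539 + 0.400047] / 0.772113 = 0.588756
d₂ = d₁ − σ√T = 0.588756 − 0.772113 = -0.183357
N(d₁) = 0.721988,  N(d₂) = 0.427259,  e^(−rT) = 0.903058
E₀ = V₀·N(d₁) − D·e^(−rT)·N(d₂)
   = 91.0641·0.721988 − 86.2306·0.903058·0.427259 = 32.475951
B₀ = V₀ − E₀ = 91.0641 − 32.475951 = 58.588149
e^(−λT) = (B₀·e^(rT)/D − 0.5)/(1 − 0.5) = (58.5881·1.107348/86.2306 − 0.5)/0.5 = 0.50474294
λ = −ln(0.50474294)/2.2460 = 0.304411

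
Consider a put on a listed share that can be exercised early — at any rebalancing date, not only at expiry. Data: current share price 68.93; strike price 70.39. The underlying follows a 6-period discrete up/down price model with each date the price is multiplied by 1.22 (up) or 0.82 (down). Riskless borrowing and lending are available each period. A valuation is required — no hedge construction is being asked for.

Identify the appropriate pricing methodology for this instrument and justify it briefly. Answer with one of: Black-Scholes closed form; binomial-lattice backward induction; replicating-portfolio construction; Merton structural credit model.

Key observation: the exercise right at every one of the 6 steps is what matters: each node needs max(70.39 − S, continuation), which only the stepwise tree valuation starting from spot 68.93 delivers.

framework: binomial-lattice backward induction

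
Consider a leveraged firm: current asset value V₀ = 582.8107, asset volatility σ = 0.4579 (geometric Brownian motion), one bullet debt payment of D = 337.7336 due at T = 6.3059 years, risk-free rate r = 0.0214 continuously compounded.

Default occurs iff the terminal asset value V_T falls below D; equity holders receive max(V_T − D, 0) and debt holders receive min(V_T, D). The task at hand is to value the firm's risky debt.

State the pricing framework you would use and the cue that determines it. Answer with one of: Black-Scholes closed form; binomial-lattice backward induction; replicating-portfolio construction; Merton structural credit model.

Key observation: a levered firm with one bullet debt due at 6.3059 years is the canonical structural-credit setup: equity is a call on the firm's assets struck at the face value.

framework: Merton structural credit model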